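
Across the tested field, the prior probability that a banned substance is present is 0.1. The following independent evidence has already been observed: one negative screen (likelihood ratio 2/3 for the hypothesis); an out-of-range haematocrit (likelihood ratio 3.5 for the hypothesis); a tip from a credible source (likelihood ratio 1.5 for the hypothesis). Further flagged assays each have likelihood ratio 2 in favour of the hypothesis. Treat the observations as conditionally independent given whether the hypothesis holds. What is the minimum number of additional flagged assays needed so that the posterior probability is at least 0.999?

12

Prior odds = 0.1/0.9 = 1/9.
Combined Bayes factor of the evidence already in hand = (2/3) × 3.5 × 1.5 = 3.5.
Odds after that evidence = (1/9) × 3.5 = 7/18.
Target odds = 0.999/0.001 = 999.
Need 2ⁿ ≥ 999 ÷ (7/18) = 17982/7.
2¹¹ = 2048 falls short of 17982/7 but 2¹² = 4096 reaches it, so n = 12.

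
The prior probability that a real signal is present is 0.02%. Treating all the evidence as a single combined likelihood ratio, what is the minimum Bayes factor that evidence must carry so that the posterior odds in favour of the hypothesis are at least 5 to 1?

Prior odds = 0.0002/0.9998 = 1/4999.
Target odds = 5.
Required Bayes factor = 5 ÷ (1/4999) = 24995.

24995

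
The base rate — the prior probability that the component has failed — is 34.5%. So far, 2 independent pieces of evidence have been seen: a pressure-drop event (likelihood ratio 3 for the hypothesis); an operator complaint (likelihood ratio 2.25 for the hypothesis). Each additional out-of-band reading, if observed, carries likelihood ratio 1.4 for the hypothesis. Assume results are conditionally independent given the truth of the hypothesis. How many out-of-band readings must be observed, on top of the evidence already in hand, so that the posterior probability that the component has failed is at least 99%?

10

Prior odds = 0.345/0.655 = 69/131.
Combined Bayes factor of the evidence already in hand = 3 × 2.25 = 6.75.
Odds after that evidence = (69/131) × 6.75 = 1863/524.
Target odds = 0.99/0.01 = 99.
Need 1.4ⁿ ≥ 99 ÷ (1863/524) = 5764/207.
1.4⁹ = 40353607/1953125 falls short of 5764/207 but 1.4¹⁰ = 282475249/9765625 reaches it, so n = 10.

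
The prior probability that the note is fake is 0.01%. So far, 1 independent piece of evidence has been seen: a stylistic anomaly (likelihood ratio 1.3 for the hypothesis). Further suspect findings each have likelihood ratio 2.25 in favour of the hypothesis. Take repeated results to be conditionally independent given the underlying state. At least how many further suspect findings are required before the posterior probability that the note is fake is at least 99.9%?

20

Prior odds = 0.0001/0.9999 = 1/9999.
Bayes factor of the evidence already in hand = 1.3.
Odds after that evidence = (1/9999) × 1.3 = 13/99990.
Target odds = 0.999/0.001 = 999.
Need 2.25ⁿ ≥ 999 ÷ (13/99990) = 99890010/13.
2.25¹⁹ ≈4.91437e+06 falls short of 99890010/13 but 2.25²⁰ ≈1.10573e+07 reaches it, so n = 20.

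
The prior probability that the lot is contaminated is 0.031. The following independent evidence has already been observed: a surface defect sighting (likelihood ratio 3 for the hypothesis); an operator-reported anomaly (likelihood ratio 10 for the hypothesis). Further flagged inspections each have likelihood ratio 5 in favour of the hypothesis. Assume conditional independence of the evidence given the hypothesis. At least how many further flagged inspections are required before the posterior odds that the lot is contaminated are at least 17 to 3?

Prior odds = 0.031/0.969 = 31/969.
Combined Bayes factor of the evidence already in hand = 3 × 10 = 30.
Odds after that evidence = (31/969) × 30 = 310/323.
Target odds = 17/3.
Need 5ⁿ ≥ 17/3 ÷ (310/323) = 5491/930.
5¹ = 5 falls short of 5491/930 but 5² = 25 reaches it, so n = 2.

2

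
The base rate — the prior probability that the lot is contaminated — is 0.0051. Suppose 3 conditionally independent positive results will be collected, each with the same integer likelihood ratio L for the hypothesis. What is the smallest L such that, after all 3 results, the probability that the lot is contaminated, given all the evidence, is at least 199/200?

Prior odds = 0.0051/0.9949 = 51/9949.
Target odds = 0.995/0.005 = 199.
Need L³ ≥ 199 ÷ (51/9949) = 1979851/51.
33³ = 35937 < 1979851/51 ≤ 39304 = 34³, so L = 34.

34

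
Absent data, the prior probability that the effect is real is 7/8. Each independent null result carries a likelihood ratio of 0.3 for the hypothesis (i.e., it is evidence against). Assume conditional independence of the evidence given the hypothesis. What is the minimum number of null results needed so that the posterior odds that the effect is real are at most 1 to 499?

Prior odds = 0.875/0.125 = 7.
Likelihood ratio per null result = 0.3.
Target odds = 1/499.
Need 7 × 0.3ⁿ ≤ 1/499, i.e. 0.3ⁿ ≤ 1/3493.
0.3⁶ = 729/1000000 is still above 1/3493 but 0.3⁷ = 2187/10000000 is at or below it, so n = 7.

7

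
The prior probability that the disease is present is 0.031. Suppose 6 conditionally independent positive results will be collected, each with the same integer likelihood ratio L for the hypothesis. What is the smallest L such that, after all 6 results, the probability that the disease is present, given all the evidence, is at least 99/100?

4

Prior odds = 0.031/0.969 = 31/969.
Target odds = 0.99/0.01 = 99.
Need L⁶ ≥ 99 ÷ (31/969) = 95931/31.
3⁶ = 729 < 95931/31 ≤ 4096 = 4⁶, so L = 4.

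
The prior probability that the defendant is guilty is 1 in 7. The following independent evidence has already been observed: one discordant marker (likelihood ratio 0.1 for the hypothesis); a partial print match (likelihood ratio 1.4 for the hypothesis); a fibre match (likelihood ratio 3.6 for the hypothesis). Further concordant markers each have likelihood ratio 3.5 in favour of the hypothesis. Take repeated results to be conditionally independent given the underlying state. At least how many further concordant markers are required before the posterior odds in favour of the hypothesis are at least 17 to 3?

4

Prior odds = (1/7)/(6/7) = 1/6.
Combined Bayes factor of the evidence already in hand = 0.1 × 1.4 × 3.6 = 0.504.
Odds after that evidence = (1/6) × 0.504 = 0.084.
Target odds = 17/3.
Need 3.5ⁿ ≥ 17/3 ÷ 0.084 = 4250/63.
3.5³ = 42.875 falls short of 4250/63 but 3.5⁴ = 150.0625 reaches it, so n = 4.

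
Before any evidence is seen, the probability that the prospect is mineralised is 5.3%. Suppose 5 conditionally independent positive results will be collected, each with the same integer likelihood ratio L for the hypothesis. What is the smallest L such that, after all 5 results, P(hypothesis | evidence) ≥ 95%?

Prior odds = 0.053/0.947 = 53/947.
Target odds = 0.95/0.05 = 19.
Need L⁵ ≥ 19 ÷ (53/947) = 17993/53.
3⁵ = 243 < 17993/53 ≤ 1024 = 4⁵, so L = 4.

4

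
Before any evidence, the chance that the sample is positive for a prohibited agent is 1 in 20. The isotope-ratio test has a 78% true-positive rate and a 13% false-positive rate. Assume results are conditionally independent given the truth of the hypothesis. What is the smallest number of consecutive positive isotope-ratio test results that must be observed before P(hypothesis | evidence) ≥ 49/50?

Prior odds = 0.05/0.95 = 1/19.
Likelihood ratio of a positive result = 0.78/0.13 = 6.
Target posterior odds = 0.98/0.02 = 49.
Require 6ⁿ ≥ 49 ÷ (1/19) = 931.
6³ = 216 falls short of 931 but 6⁴ = 1296 reaches it, so n = 4.

4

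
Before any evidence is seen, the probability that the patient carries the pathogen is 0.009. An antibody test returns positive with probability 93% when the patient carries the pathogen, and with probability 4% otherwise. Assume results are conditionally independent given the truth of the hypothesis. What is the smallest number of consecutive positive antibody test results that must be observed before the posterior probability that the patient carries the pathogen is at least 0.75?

Prior odds: 0.009 ÷ 0.991 = 9/991.
Likelihood ratio of a positive result = 0.93/0.04 = 23.25.
Target posterior odds = 0.75/0.25 = 3.
Need (9/991) × 23.25ⁿ ≥ 3, i.e. 23.25ⁿ ≥ 991/3.
23.25¹ = 23.25 falls short of 991/3 but 23.25² = 540.5625 reaches it, so n = 2.

2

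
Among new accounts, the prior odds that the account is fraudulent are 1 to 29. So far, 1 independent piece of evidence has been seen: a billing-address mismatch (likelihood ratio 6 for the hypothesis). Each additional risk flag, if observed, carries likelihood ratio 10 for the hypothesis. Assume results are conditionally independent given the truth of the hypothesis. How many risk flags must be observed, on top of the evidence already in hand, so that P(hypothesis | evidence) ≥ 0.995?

3

Prior odds = 1/29.
Bayes factor of the evidence already in hand = 6.
Odds after that evidence = (1/29) × 6 = 6/29.
Target odds = 0.995/0.005 = 199.
Need 10ⁿ ≥ 199 ÷ (6/29) = 5771/6.
10² = 100 falls short of 5771/6 but 10³ = 1000 reaches it, so n = 3.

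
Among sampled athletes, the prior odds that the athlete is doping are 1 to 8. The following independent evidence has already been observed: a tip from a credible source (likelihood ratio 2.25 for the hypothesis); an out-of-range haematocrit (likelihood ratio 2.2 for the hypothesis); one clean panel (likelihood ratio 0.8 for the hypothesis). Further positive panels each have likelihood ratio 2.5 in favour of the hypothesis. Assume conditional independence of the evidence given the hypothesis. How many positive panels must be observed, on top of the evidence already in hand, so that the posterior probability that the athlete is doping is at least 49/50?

Prior odds = 0.125.
Combined Bayes factor of the evidence already in hand = 2.25 × 2.2 × 0.8 = 3.96.
Odds after that evidence = 0.125 × 3.96 = 0.495.
Target odds = 0.98/0.02 = 49.
Need 2.5ⁿ ≥ 49 ÷ 0.495 = 9800/99.
2.5⁵ = 97.65625 falls short of 9800/99 but 2.5⁶ = 244.140625 reaches it, so n = 6.

6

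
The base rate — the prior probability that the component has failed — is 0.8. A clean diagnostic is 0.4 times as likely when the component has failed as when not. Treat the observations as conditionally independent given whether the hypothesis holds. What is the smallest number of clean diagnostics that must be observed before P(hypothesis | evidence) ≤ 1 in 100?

7

Prior odds: 0.8 ÷ 0.2 = 4.
Likelihood ratio per clean diagnostic = 0.4.
Target odds: 0.01 ÷ 0.99 = 1/99.
Require 0.4ⁿ ≤ 1/99 ÷ 4 = 1/396.
0.4⁶ = 64/15625 is still above 1/396 but 0.4⁷ = 128/78125 is at or below it, so n = 7.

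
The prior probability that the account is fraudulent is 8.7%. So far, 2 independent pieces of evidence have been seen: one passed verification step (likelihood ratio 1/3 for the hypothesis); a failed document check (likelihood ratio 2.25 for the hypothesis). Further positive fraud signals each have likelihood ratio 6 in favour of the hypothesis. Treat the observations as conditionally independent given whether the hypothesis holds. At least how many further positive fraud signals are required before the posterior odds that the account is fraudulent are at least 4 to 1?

3

Prior odds = 0.087/0.913 = 87/913.
Combined Bayes factor of the evidence already in hand = (1/3) × 2.25 = 0.75.
Odds after that evidence = (87/913) × 0.75 = 261/3652.
Target odds = 4.
Need 6ⁿ ≥ 4 ÷ (261/3652) = 14608/261.
6² = 36 falls short of 14608/261 but 6³ = 216 reaches it, so n = 3.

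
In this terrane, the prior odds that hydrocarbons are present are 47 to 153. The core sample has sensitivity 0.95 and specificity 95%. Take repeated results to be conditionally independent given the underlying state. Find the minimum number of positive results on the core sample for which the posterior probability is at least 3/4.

1

Prior odds = 47/153.
False-positive rate = 1 − 0.95 = 0.05; likelihood ratio of a positive = 0.95/0.05 = 19.
Target posterior odds = 0.75/0.25 = 3.
Require 19ⁿ ≥ 3 ÷ (47/153) = 459/47.
19¹ = 19, which meets the required 459/47; so n = 1.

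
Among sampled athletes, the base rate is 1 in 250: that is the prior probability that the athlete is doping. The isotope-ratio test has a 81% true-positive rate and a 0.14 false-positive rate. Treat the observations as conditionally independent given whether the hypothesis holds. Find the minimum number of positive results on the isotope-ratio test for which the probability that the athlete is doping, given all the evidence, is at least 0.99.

6

Prior odds: 0.004 ÷ 0.996 = 1/249.
Likelihood ratio of a positive result = 0.81/0.14 = 81/14.
Target odds: 0.99 ÷ 0.01 = 99.
Require (81/14)ⁿ ≥ 99 ÷ (1/249) = 24651.
(81/14)⁵ ≈6483.13 falls short of 24651 but (81/14)⁶ ≈37509.6 reaches it, so n = 6.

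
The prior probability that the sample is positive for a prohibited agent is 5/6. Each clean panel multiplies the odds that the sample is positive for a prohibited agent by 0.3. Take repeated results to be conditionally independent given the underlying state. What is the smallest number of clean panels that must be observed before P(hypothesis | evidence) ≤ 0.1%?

Prior odds: (5/6) ÷ (1/6) = 5.
Likelihood ratio per clean panel = 0.3.
Target odds: 0.001 ÷ 0.999 = 1/999.
Require 0.3ⁿ ≤ 1/999 ÷ 5 = 1/4995.
0.3⁷ = 2187/10000000 is still above 1/4995 but 0.3⁸ = 6561/100000000 is at or below it, so n = 8.

8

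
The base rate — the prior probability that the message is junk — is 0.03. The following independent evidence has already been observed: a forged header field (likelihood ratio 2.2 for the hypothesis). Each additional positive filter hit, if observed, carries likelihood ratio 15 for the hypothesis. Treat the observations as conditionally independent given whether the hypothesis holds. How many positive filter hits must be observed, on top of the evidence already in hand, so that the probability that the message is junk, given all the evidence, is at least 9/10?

2

Prior odds = 0.03/0.97 = 3/97.
Bayes factor of the evidence already in hand = 2.2.
Odds after that evidence = (3/97) × 2.2 = 33/485.
Target odds = 0.9/0.1 = 9.
Need 15ⁿ ≥ 9 ÷ (33/485) = 1455/11.
15¹ = 15 falls short of 1455/11 but 15² = 225 reaches it, so n = 2.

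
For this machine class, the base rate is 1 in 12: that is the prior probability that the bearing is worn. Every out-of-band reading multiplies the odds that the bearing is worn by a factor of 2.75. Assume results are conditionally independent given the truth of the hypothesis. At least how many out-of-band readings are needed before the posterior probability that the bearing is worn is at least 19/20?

6

Prior odds: (1/12) ÷ (11/12) = 1/11.
Likelihood ratio per out-of-band reading = 2.75.
Target odds: 0.95 ÷ 0.05 = 19.
Need (1/11) × 2.75ⁿ ≥ 19, i.e. 2.75ⁿ ≥ 209.
2.75⁵ = 161051/1024 falls short of 209 but 2.75⁶ = 1771561/4096 reaches it, so n = 6.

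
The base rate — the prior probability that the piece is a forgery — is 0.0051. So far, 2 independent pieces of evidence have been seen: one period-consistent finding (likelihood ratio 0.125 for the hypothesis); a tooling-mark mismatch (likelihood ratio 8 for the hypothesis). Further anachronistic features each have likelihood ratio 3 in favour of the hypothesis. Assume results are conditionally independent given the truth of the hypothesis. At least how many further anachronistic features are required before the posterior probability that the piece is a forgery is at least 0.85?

Prior odds = 0.0051/0.9949 = 51/9949.
Combined Bayes factor of the evidence already in hand = 0.125 × 8 = 1.
Odds after that evidence = (51/9949) × 1 = 51/9949.
Target odds = 0.85/0.15 = 17/3.
Need 3ⁿ ≥ 17/3 ÷ (51/9949) = 9949/9.
3⁶ = 729 falls short of 9949/9 but 3⁷ = 2187 reaches it, so n = 7.

7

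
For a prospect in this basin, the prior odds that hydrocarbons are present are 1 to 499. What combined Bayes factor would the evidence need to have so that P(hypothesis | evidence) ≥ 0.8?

Prior odds = 1/499.
Target odds = 0.8/0.2 = 4.
Required Bayes factor = 4 ÷ (1/499) = 1996.

1996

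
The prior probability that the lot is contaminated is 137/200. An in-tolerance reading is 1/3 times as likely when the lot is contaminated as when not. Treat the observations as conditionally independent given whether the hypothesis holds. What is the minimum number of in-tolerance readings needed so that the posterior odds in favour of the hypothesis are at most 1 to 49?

5

Prior odds: 0.685 ÷ 0.315 = 137/63.
Likelihood ratio per in-tolerance reading = 1/3.
Target odds = 1/49.
Require (1/3)ⁿ ≤ 1/49 ÷ (137/63) = 9/959.
(1/3)⁴ = 1/81 is still above 9/959 but (1/3)⁵ = 1/243 is at or below it, so n = 5.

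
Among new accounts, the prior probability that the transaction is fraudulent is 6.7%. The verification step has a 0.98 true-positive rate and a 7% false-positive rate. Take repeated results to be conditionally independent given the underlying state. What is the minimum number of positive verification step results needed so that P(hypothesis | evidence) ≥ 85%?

Prior odds = 0.067/0.933 = 67/933.
Likelihood ratio of a positive result = 0.98/0.07 = 14.
Target odds: 0.85 ÷ 0.15 = 17/3.
Require 14ⁿ ≥ 17/3 ÷ (67/933) = 5287/67.
14¹ = 14 falls short of 5287/67 but 14² = 196 reaches it, so n = 2.

2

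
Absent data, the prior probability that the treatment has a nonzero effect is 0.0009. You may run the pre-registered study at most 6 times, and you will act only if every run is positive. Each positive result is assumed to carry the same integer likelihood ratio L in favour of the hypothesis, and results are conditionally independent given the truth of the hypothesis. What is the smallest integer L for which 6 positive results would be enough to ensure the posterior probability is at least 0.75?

Prior odds = 0.0009/0.9991 = 9/9991.
Target odds = 0.75/0.25 = 3.
Need L⁶ ≥ 3 ÷ (9/9991) = 9991/3.
3⁶ = 729 < 9991/3 ≤ 4096 = 4⁶, so L = 4.

4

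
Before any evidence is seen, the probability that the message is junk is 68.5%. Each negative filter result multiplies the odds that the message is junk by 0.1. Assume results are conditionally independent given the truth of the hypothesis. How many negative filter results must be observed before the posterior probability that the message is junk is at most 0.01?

Prior odds: 0.685 ÷ 0.315 = 137/63.
Likelihood ratio per negative filter result = 0.1.
Target posterior odds = 0.01/0.99 = 1/99.
Require 0.1ⁿ ≤ 1/99 ÷ (137/63) = 7/1507.
0.1² = 0.01 is still above 7/1507 but 0.1³ = 0.001 is at or below it, so n = 3.

3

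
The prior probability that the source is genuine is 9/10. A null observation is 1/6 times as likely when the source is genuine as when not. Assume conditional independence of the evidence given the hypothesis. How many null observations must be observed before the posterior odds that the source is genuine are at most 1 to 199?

5

Prior odds: 0.9 ÷ 0.1 = 9.
Likelihood ratio per null observation = 1/6.
Target odds = 1/199.
Require (1/6)ⁿ ≤ 1/199 ÷ 9 = 1/1791.
(1/6)⁴ = 1/1296 is still above 1/1791 but (1/6)⁵ = 1/7776 is at or below it, so n = 5.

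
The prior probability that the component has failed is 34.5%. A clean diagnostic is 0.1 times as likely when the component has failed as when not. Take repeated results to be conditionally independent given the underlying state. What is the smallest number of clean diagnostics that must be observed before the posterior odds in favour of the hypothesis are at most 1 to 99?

2

Prior odds = 0.345/0.655 = 69/131.
Likelihood ratio per clean diagnostic = 0.1.
Target odds = 1/99.
Require 0.1ⁿ ≤ 1/99 ÷ (69/131) = 131/6831.
0.1¹ = 0.1 is still above 131/6831 but 0.1² = 0.01 is at or below it, so n = 2.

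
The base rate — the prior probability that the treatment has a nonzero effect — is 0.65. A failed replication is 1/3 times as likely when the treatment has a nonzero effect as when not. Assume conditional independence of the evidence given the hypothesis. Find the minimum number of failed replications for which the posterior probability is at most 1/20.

4

Prior odds = 0.65/0.35 = 13/7.
Likelihood ratio per failed replication = 1/3.
Target odds: 0.05 ÷ 0.95 = 1/19.
Require (1/3)ⁿ ≤ 1/19 ÷ (13/7) = 7/247.
(1/3)³ = 1/27 is still above 7/247 but (1/3)⁴ = 1/81 is at or below it, so n = 4.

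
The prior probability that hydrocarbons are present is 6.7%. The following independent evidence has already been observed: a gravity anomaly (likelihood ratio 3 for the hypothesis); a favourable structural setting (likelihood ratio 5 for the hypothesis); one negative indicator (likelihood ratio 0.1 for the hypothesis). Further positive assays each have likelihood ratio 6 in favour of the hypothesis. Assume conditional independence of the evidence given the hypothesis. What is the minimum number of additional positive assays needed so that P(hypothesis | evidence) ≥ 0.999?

6

Prior odds = 0.067/0.933 = 67/933.
Combined Bayes factor of the evidence already in hand = 3 × 5 × 0.1 = 1.5.
Odds after that evidence = (67/933) × 1.5 = 67/622.
Target odds = 0.999/0.001 = 999.
Need 6ⁿ ≥ 999 ÷ (67/622) = 621378/67.
6⁵ = 7776 falls short of 621378/67 but 6⁶ = 46656 reaches it, so n = 6.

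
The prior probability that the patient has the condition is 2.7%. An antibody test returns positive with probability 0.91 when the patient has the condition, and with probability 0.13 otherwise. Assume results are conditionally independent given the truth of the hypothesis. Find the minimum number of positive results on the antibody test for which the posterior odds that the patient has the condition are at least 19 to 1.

4

Prior odds: 0.027 ÷ 0.973 = 27/973.
Likelihood ratio of a positive result = 0.91/0.13 = 7.
Target odds = 19.
Require 7ⁿ ≥ 19 ÷ (27/973) = 18487/27.
7³ = 343 falls short of 18487/27 but 7⁴ = 2401 reaches it, so n = 4.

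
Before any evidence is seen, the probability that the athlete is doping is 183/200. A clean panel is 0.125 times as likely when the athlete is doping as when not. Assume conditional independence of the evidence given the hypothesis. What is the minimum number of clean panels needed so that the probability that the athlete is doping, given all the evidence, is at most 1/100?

4

Prior odds: 0.915 ÷ 0.085 = 183/17.
Likelihood ratio per clean panel = 0.125.
Target posterior odds = 0.01/0.99 = 1/99.
Require 0.125ⁿ ≤ 1/99 ÷ (183/17) = 17/18117.
0.125³ = 0.001953125 is still above 17/18117 but 0.125⁴ = 1/4096 is at or below it, so n = 4.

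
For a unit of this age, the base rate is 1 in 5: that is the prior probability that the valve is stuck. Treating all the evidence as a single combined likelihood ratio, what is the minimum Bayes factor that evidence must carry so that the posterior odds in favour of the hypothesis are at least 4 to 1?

16

Prior odds = 0.2/0.8 = 0.25.
Target odds = 4.
Required Bayes factor = 4 ÷ 0.25 = 16.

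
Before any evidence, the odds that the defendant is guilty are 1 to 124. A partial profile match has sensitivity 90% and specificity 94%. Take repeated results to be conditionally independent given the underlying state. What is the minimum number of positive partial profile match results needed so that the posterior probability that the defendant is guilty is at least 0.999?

Prior odds = 1/124.
False-positive rate = 1 − 0.94 = 0.06; likelihood ratio of a positive = 0.9/0.06 = 15.
Target odds: 0.999 ÷ 0.001 = 999.
Require 15ⁿ ≥ 999 ÷ (1/124) = 123876.
15⁴ = 50625 falls short of 123876 but 15⁵ = 759375 reaches it, so n = 5.

5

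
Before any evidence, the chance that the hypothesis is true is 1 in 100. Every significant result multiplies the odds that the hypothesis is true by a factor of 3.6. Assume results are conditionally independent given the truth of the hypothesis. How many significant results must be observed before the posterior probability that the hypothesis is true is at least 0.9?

6

Prior odds: 0.01 ÷ 0.99 = 1/99.
Likelihood ratio per significant result = 3.6.
Target odds: 0.9 ÷ 0.1 = 9.
Require 3.6ⁿ ≥ 9 ÷ (1/99) = 891.
3.6⁵ = 604.66176 falls short of 891 but 3.6⁶ = 34012224/15625 reaches it, so n = 6.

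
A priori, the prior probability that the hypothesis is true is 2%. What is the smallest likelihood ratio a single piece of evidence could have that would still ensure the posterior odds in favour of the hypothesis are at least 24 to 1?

Prior odds = 0.02/0.98 = 1/49.
Target odds = 24.
Required Bayes factor = 24 ÷ (1/49) = 1176.

1176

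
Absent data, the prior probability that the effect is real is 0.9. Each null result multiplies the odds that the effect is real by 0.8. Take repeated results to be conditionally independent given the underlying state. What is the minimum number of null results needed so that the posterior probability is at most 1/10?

Prior odds = 0.9/0.1 = 9.
Likelihood ratio per null result = 0.8.
Target posterior odds = 0.1/0.9 = 1/9.
Require 0.8ⁿ ≤ 1/9 ÷ 9 = 1/81.
0.8¹⁹ ≈0.0144115 is still above 1/81 but 0.8²⁰ ≈0.0115292 is at or below it, so n = 20.

20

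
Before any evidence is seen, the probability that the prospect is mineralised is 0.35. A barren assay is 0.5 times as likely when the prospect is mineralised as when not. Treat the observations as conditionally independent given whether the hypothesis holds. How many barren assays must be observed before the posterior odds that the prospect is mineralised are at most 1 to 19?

4

Prior odds = 0.35/0.65 = 7/13.
Likelihood ratio per barren assay = 0.5.
Target odds = 1/19.
Need (7/13) × 0.5ⁿ ≤ 1/19, i.e. 0.5ⁿ ≤ 13/133.
0.5³ = 0.125 is still above 13/133 but 0.5⁴ = 0.0625 is at or below it, so n = 4.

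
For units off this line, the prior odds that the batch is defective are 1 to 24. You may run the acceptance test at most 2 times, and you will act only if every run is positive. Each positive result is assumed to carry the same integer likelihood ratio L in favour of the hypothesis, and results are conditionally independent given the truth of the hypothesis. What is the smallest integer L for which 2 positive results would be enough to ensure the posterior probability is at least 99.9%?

155

Prior odds = 1/24.
Target odds = 0.999/0.001 = 999.
Need L² ≥ 999 ÷ (1/24) = 23976.
154² = 23716 < 23976 ≤ 24025 = 155², so L = 155.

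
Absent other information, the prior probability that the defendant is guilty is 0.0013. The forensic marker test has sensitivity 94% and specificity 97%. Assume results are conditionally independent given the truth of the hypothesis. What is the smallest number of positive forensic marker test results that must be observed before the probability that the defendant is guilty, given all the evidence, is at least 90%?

3

Prior odds = 0.0013/0.9987 = 13/9987.
False-positive rate = 1 − 0.97 = 0.03; likelihood ratio of a positive = 0.94/0.03 = 94/3.
Target odds: 0.9 ÷ 0.1 = 9.
Need (13/9987) × (94/3)ⁿ ≥ 9, i.e. (94/3)ⁿ ≥ 89883/13.
(94/3)² = 8836/9 falls short of 89883/13 but (94/3)³ = 830584/27 reaches it, so n = 3.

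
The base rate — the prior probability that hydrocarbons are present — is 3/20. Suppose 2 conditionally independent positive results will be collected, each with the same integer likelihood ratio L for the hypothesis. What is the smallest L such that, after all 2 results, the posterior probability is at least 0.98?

17

Prior odds = 0.15/0.85 = 3/17.
Target odds = 0.98/0.02 = 49.
Need L² ≥ 49 ÷ (3/17) = 833/3.
16² = 256 < 833/3 ≤ 289 = 17², so L = 17.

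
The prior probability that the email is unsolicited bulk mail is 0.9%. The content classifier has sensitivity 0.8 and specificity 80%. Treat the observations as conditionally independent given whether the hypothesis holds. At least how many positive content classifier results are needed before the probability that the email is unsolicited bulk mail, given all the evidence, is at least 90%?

Prior odds: 0.009 ÷ 0.991 = 9/991.
False-positive rate = 1 − 0.8 = 0.2; likelihood ratio of a positive = 0.8/0.2 = 4.
Target odds: 0.9 ÷ 0.1 = 9.
Require 4ⁿ ≥ 9 ÷ (9/991) = 991.
4⁴ = 256 falls short of 991 but 4⁵ = 1024 reaches it, so n = 5.

5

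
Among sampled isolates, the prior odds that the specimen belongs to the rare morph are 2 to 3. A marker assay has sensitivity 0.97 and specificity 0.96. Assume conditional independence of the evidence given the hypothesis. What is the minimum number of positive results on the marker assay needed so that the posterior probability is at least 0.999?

Prior odds = 2/3.
False-positive rate = 1 − 0.96 = 0.04; likelihood ratio of a positive = 0.97/0.04 = 24.25.
Target posterior odds = 0.999/0.001 = 999.
Need (2/3) × 24.25ⁿ ≥ 999, i.e. 24.25ⁿ ≥ 1498.5.
24.25² = 588.0625 falls short of 1498.5 but 24.25³ = 912673/64 reaches it, so n = 3.

3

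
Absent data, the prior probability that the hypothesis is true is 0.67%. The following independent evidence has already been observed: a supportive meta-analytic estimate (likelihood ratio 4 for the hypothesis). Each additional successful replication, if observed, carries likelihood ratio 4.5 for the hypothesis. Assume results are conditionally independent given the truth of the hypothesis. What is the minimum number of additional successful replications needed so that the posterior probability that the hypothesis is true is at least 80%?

Prior odds = 0.0067/0.9933 = 67/9933.
Bayes factor of the evidence already in hand = 4.
Odds after that evidence = (67/9933) × 4 = 268/9933.
Target odds = 0.8/0.2 = 4.
Need 4.5ⁿ ≥ 4 ÷ (268/9933) = 9933/67.
4.5³ = 91.125 falls short of 9933/67 but 4.5⁴ = 410.0625 reaches it, so n = 4.

4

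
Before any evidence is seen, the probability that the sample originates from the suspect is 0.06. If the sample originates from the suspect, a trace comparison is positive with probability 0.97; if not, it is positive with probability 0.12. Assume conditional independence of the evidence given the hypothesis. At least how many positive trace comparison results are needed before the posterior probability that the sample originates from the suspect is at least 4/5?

2

Prior odds: 0.06 ÷ 0.94 = 3/47.
Likelihood ratio of a positive = 0.97/0.12 = 97/12.
Target posterior odds = 0.8/0.2 = 4.
Need (3/47) × (97/12)ⁿ ≥ 4, i.e. (97/12)ⁿ ≥ 188/3.
(97/12)¹ = 97/12 falls short of 188/3 but (97/12)² = 9409/144 reaches it, so n = 2.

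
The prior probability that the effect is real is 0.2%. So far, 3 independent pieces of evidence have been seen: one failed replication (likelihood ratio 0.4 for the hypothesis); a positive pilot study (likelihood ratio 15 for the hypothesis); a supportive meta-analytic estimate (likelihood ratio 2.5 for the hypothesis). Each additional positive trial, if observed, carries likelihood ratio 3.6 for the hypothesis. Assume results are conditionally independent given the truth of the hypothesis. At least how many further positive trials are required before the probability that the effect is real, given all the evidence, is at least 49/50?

6

Prior odds = 0.002/0.998 = 1/499.
Combined Bayes factor of the evidence already in hand = 0.4 × 15 × 2.5 = 15.
Odds after that evidence = (1/499) × 15 = 15/499.
Target odds = 0.98/0.02 = 49.
Need 3.6ⁿ ≥ 49 ÷ (15/499) = 24451/15.
3.6⁵ = 604.66176 falls short of 24451/15 but 3.6⁶ = 34012224/15625 reaches it, so n = 6.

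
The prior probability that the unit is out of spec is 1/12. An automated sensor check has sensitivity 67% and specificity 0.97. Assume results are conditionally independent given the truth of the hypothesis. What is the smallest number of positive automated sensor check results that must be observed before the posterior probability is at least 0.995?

Prior odds: (1/12) ÷ (11/12) = 1/11.
False-positive rate = 1 − 0.97 = 0.03; likelihood ratio of a positive = 0.67/0.03 = 67/3.
Target posterior odds = 0.995/0.005 = 199.
Need (1/11) × (67/3)ⁿ ≥ 199, i.e. (67/3)ⁿ ≥ 2189.
(67/3)² = 4489/9 falls short of 2189 but (67/3)³ = 300763/27 reaches it, so n = 3.

3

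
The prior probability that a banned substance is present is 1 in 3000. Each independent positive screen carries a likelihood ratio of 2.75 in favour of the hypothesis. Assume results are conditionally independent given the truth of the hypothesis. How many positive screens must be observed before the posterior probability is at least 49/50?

12

Prior odds: (1/3000) ÷ (2999/3000) = 1/2999.
Likelihood ratio per positive screen = 2.75.
Target posterior odds = 0.98/0.02 = 49.
Need (1/2999) × 2.75ⁿ ≥ 49, i.e. 2.75ⁿ ≥ 146951.
2.75¹¹ ≈68023.6 falls short of 146951 but 2.75¹² ≈187065 reaches it, so n = 12.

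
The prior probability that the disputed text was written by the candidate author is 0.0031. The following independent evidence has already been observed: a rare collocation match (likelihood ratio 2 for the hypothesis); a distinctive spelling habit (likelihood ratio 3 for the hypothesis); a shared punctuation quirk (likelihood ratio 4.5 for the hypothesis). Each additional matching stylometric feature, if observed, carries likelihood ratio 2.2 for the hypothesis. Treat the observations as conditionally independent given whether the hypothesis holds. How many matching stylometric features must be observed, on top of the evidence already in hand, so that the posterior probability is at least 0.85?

Prior odds = 0.0031/0.9969 = 31/9969.
Combined Bayes factor of the evidence already in hand = 2 × 3 × 4.5 = 27.
Odds after that evidence = (31/9969) × 27 = 279/3323.
Target odds = 0.85/0.15 = 17/3.
Need 2.2ⁿ ≥ 17/3 ÷ (279/3323) = 56491/837.
2.2⁵ = 51.53632 falls short of 56491/837 but 2.2⁶ = 1771561/15625 reaches it, so n = 6.

6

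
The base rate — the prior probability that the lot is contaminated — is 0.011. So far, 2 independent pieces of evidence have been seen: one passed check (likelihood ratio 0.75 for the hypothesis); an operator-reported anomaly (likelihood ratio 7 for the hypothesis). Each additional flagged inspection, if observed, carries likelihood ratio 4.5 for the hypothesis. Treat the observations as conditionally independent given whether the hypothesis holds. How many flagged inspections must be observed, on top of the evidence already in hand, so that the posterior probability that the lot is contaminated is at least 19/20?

4

Prior odds = 0.011/0.989 = 11/989.
Combined Bayes factor of the evidence already in hand = 0.75 × 7 = 5.25.
Odds after that evidence = (11/989) × 5.25 = 231/3956.
Target odds = 0.95/0.05 = 19.
Need 4.5ⁿ ≥ 19 ÷ (231/3956) = 75164/231.
4.5³ = 91.125 falls short of 75164/231 but 4.5⁴ = 410.0625 reaches it, so n = 4.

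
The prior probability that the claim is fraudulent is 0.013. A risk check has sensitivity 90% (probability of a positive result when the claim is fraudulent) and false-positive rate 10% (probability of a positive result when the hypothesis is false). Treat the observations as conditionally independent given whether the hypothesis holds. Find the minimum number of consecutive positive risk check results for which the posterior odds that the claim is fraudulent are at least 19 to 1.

4

Prior odds: 0.013 ÷ 0.987 = 13/987.
Likelihood ratio of a positive result = 0.9/0.1 = 9.
Target odds = 19.
Need (13/987) × 9ⁿ ≥ 19, i.e. 9ⁿ ≥ 18753/13.
9³ = 729 falls short of 18753/13 but 9⁴ = 6561 reaches it, so n = 4.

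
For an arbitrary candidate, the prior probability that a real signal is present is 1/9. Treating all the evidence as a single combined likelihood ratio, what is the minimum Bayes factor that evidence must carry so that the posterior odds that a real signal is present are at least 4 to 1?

Prior odds = (1/9)/(8/9) = 0.125.
Target odds = 4.
Required Bayes factor = 4 ÷ 0.125 = 32.

32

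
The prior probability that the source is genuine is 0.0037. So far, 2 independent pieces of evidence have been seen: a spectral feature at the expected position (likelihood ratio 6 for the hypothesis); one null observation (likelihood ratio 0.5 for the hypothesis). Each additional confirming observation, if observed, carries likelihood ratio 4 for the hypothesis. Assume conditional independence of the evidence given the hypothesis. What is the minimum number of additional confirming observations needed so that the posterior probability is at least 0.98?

7

Prior odds = 0.0037/0.9963 = 37/9963.
Combined Bayes factor of the evidence already in hand = 6 × 0.5 = 3.
Odds after that evidence = (37/9963) × 3 = 37/3321.
Target odds = 0.98/0.02 = 49.
Need 4ⁿ ≥ 49 ÷ (37/3321) = 162729/37.
4⁶ = 4096 falls short of 162729/37 but 4⁷ = 16384 reaches it, so n = 7.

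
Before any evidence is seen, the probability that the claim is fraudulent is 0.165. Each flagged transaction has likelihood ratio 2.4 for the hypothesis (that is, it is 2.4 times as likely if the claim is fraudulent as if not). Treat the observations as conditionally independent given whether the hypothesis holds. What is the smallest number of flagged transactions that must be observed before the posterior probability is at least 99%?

8

Prior odds = 0.165/0.835 = 33/167.
Likelihood ratio per flagged transaction = 2.4.
Target odds: 0.99 ÷ 0.01 = 99.
Require 2.4ⁿ ≥ 99 ÷ (33/167) = 501.
2.4⁷ = 35831808/78125 falls short of 501 but 2.4⁸ = 429981696/390625 reaches it, so n = 8.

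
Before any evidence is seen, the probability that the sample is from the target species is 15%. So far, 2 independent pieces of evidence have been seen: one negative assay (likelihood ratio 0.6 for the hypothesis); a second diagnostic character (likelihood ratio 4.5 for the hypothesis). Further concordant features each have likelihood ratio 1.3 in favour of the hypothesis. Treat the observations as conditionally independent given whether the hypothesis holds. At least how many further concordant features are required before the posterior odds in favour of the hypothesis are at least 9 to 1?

Prior odds = 0.15/0.85 = 3/17.
Combined Bayes factor of the evidence already in hand = 0.6 × 4.5 = 2.7.
Odds after that evidence = (3/17) × 2.7 = 81/170.
Target odds = 9.
Need 1.3ⁿ ≥ 9 ÷ (81/170) = 170/9.
1.3¹¹ ≈17.9216 falls short of 170/9 but 1.3¹² ≈23.2981 reaches it, so n = 12.

12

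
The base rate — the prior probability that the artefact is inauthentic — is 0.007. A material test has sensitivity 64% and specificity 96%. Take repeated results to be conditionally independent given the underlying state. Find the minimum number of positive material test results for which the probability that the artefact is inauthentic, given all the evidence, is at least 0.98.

4

Prior odds: 0.007 ÷ 0.993 = 7/993.
False-positive rate = 1 − 0.96 = 0.04; likelihood ratio of a positive = 0.64/0.04 = 16.
Target posterior odds = 0.98/0.02 = 49.
Need (7/993) × 16ⁿ ≥ 49, i.e. 16ⁿ ≥ 6951.
16³ = 4096 falls short of 6951 but 16⁴ = 65536 reaches it, so n = 4.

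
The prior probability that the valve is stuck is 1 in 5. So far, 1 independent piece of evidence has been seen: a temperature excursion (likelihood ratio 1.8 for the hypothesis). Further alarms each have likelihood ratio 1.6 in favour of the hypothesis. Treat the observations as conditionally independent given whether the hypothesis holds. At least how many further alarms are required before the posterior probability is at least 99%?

Prior odds = 0.2/0.8 = 0.25.
Bayes factor of the evidence already in hand = 1.8.
Odds after that evidence = 0.25 × 1.8 = 0.45.
Target odds = 0.99/0.01 = 99.
Need 1.6ⁿ ≥ 99 ÷ 0.45 = 220.
1.6¹¹ ≈175.922 falls short of 220 but 1.6¹² ≈281.475 reaches it, so n = 12.

12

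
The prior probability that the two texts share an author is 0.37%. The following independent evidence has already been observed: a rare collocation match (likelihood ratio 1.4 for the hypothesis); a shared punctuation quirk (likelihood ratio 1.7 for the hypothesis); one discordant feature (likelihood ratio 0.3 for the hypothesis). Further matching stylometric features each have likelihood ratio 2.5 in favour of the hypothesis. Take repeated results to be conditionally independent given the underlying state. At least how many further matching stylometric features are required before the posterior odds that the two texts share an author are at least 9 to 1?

9

Prior odds = 0.0037/0.9963 = 37/9963.
Combined Bayes factor of the evidence already in hand = 1.4 × 1.7 × 0.3 = 0.714.
Odds after that evidence = (37/9963) × 0.714 = 4403/1660500.
Target odds = 9.
Need 2.5ⁿ ≥ 9 ÷ (4403/1660500) = 14944500/4403.
2.5⁸ = 390625/256 falls short of 14944500/4403 but 2.5⁹ = 1953125/512 reaches it, so n = 9.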